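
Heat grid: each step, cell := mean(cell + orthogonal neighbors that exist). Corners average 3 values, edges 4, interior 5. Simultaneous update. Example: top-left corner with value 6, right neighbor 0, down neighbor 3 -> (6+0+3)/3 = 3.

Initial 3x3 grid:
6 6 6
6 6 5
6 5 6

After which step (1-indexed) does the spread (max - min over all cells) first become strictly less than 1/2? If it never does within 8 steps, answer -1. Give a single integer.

Answer: 2

Derivation:
Step 1: max=6, min=16/3, spread=2/3
Step 2: max=6, min=447/80, spread=33/80
  -> spread < 1/2 first at step 2
Step 3: max=529/90, min=6043/1080, spread=61/216
Step 4: max=15839/2700, min=367361/64800, spread=511/2592
Step 5: max=209599/36000, min=22098067/3888000, spread=4309/31104
Step 6: max=28228763/4860000, min=1332296249/233280000, spread=36295/373248
Step 7: max=6754264169/1166400000, min=80095629403/13996800000, spread=305773/4478976
Step 8: max=67441424503/11664000000, min=4815533329841/839808000000, spread=2575951/53747712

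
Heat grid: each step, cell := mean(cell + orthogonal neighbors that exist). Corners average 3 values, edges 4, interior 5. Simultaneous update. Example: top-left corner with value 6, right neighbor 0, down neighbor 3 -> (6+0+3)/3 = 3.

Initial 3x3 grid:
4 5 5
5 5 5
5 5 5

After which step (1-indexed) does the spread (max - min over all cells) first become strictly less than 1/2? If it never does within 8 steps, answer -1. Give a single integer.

Answer: 1

Derivation:
Step 1: max=5, min=14/3, spread=1/3
  -> spread < 1/2 first at step 1
Step 2: max=5, min=85/18, spread=5/18
Step 3: max=5, min=1039/216, spread=41/216
Step 4: max=1789/360, min=62669/12960, spread=347/2592
Step 5: max=17843/3600, min=3781063/777600, spread=2921/31104
Step 6: max=2134517/432000, min=227451461/46656000, spread=24611/373248
Step 7: max=47943259/9720000, min=13678077967/2799360000, spread=207329/4478976
Step 8: max=2553198401/518400000, min=821778047549/167961600000, spread=1746635/53747712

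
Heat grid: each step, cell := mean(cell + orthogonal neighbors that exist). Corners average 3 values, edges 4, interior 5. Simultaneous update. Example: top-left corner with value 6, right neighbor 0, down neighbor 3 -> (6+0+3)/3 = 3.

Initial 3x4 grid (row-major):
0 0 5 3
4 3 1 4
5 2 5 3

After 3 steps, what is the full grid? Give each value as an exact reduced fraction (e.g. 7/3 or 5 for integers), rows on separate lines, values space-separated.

After step 1:
  4/3 2 9/4 4
  3 2 18/5 11/4
  11/3 15/4 11/4 4
After step 2:
  19/9 91/48 237/80 3
  5/2 287/100 267/100 287/80
  125/36 73/24 141/40 19/6
After step 3:
  937/432 17711/7200 6317/2400 191/60
  1643/600 5191/2000 3123/1000 14909/4800
  649/216 5809/1800 3721/1200 2467/720

Answer: 937/432 17711/7200 6317/2400 191/60
1643/600 5191/2000 3123/1000 14909/4800
649/216 5809/1800 3721/1200 2467/720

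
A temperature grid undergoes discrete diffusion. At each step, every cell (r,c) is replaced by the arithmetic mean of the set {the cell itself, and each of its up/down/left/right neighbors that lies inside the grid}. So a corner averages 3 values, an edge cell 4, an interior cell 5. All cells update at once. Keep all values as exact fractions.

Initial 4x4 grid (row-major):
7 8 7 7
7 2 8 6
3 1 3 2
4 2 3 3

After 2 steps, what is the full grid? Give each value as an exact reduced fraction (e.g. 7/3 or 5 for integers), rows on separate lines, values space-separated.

After step 1:
  22/3 6 15/2 20/3
  19/4 26/5 26/5 23/4
  15/4 11/5 17/5 7/2
  3 5/2 11/4 8/3
After step 2:
  217/36 781/120 761/120 239/36
  631/120 467/100 541/100 1267/240
  137/40 341/100 341/100 919/240
  37/12 209/80 679/240 107/36

Answer: 217/36 781/120 761/120 239/36
631/120 467/100 541/100 1267/240
137/40 341/100 341/100 919/240
37/12 209/80 679/240 107/36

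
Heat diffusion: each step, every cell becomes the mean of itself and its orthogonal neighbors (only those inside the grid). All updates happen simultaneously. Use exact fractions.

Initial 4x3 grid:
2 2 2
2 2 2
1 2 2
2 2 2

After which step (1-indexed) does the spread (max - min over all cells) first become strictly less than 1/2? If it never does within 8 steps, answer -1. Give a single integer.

Step 1: max=2, min=5/3, spread=1/3
  -> spread < 1/2 first at step 1
Step 2: max=2, min=209/120, spread=31/120
Step 3: max=2, min=1949/1080, spread=211/1080
Step 4: max=3553/1800, min=199103/108000, spread=14077/108000
Step 5: max=212317/108000, min=1803593/972000, spread=5363/48600
Step 6: max=117131/60000, min=54579191/29160000, spread=93859/1166400
Step 7: max=189063533/97200000, min=3288925519/1749600000, spread=4568723/69984000
Step 8: max=5650381111/2916000000, min=198171564371/104976000000, spread=8387449/167961600

Answer: 1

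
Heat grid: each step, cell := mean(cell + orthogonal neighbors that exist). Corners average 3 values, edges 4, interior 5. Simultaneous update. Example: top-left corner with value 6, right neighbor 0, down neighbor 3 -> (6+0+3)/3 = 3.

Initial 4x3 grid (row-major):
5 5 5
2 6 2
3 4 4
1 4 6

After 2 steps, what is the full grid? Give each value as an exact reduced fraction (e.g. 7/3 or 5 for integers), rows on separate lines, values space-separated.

After step 1:
  4 21/4 4
  4 19/5 17/4
  5/2 21/5 4
  8/3 15/4 14/3
After step 2:
  53/12 341/80 9/2
  143/40 43/10 321/80
  401/120 73/20 1027/240
  107/36 917/240 149/36

Answer: 53/12 341/80 9/2
143/40 43/10 321/80
401/120 73/20 1027/240
107/36 917/240 149/36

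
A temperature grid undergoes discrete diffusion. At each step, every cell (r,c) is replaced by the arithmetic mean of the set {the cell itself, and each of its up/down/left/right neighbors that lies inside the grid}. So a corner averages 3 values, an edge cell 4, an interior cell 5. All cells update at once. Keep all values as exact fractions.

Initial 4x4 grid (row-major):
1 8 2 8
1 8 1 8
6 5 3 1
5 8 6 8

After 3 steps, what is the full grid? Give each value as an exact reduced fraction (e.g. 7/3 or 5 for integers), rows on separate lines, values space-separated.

Answer: 8951/2160 163/36 1403/300 451/90
6469/1440 5341/1200 599/125 352/75
35153/7200 15493/3000 9443/2000 371/75
1211/216 38873/7200 4329/800 3589/720

Derivation:
After step 1:
  10/3 19/4 19/4 6
  4 23/5 22/5 9/2
  17/4 6 16/5 5
  19/3 6 25/4 5
After step 2:
  145/36 523/120 199/40 61/12
  971/240 19/4 429/100 199/40
  247/48 481/100 497/100 177/40
  199/36 295/48 409/80 65/12
After step 3:
  8951/2160 163/36 1403/300 451/90
  6469/1440 5341/1200 599/125 352/75
  35153/7200 15493/3000 9443/2000 371/75
  1211/216 38873/7200 4329/800 3589/720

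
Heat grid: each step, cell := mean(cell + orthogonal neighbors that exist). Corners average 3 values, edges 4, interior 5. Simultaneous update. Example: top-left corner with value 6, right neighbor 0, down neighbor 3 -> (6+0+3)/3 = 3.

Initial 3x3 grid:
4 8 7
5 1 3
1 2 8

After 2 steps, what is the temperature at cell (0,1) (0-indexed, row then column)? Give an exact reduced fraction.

Answer: 307/60

Derivation:
Step 1: cell (0,1) = 5
Step 2: cell (0,1) = 307/60
Full grid after step 2:
  161/36 307/60 21/4
  893/240 193/50 1133/240
  101/36 69/20 145/36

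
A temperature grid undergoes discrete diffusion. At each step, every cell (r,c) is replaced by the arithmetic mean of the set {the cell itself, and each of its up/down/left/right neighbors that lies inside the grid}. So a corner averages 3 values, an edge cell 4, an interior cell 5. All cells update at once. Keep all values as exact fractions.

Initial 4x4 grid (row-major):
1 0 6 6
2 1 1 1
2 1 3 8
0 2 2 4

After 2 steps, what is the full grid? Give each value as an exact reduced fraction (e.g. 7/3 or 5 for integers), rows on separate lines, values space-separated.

After step 1:
  1 2 13/4 13/3
  3/2 1 12/5 4
  5/4 9/5 3 4
  4/3 5/4 11/4 14/3
After step 2:
  3/2 29/16 719/240 139/36
  19/16 87/50 273/100 221/60
  353/240 83/50 279/100 47/12
  23/18 107/60 35/12 137/36

Answer: 3/2 29/16 719/240 139/36
19/16 87/50 273/100 221/60
353/240 83/50 279/100 47/12
23/18 107/60 35/12 137/36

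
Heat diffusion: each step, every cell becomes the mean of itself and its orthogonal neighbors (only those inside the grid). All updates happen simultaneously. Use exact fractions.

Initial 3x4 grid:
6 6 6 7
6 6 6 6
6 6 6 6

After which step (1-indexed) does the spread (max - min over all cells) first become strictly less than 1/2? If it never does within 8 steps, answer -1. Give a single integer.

Step 1: max=19/3, min=6, spread=1/3
  -> spread < 1/2 first at step 1
Step 2: max=113/18, min=6, spread=5/18
Step 3: max=1337/216, min=6, spread=41/216
Step 4: max=159737/25920, min=6, spread=4217/25920
Step 5: max=9540349/1555200, min=43279/7200, spread=38417/311040
Step 6: max=571072211/93312000, min=866597/144000, spread=1903471/18662400
Step 7: max=34193309089/5598720000, min=26035759/4320000, spread=18038617/223948800
Step 8: max=2048807382851/335923200000, min=2345726759/388800000, spread=883978523/13436928000

Answer: 1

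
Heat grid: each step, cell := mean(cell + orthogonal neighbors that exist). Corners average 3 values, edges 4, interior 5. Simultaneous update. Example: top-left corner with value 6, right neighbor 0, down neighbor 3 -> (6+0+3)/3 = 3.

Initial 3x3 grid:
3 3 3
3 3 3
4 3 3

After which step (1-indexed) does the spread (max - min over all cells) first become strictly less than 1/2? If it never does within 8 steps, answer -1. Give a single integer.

Step 1: max=10/3, min=3, spread=1/3
  -> spread < 1/2 first at step 1
Step 2: max=59/18, min=3, spread=5/18
Step 3: max=689/216, min=3, spread=41/216
Step 4: max=41011/12960, min=1091/360, spread=347/2592
Step 5: max=2439737/777600, min=10957/3600, spread=2921/31104
Step 6: max=145796539/46656000, min=1321483/432000, spread=24611/373248
Step 7: max=8716802033/2799360000, min=29816741/9720000, spread=207329/4478976
Step 8: max=521914752451/167961600000, min=1594001599/518400000, spread=1746635/53747712

Answer: 1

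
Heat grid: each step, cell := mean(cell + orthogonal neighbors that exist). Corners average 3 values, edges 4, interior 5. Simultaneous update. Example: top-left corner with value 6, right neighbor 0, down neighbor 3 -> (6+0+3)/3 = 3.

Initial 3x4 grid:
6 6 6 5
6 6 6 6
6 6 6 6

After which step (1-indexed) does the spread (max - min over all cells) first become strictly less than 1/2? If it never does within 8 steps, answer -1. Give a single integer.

Step 1: max=6, min=17/3, spread=1/3
  -> spread < 1/2 first at step 1
Step 2: max=6, min=103/18, spread=5/18
Step 3: max=6, min=1255/216, spread=41/216
Step 4: max=6, min=151303/25920, spread=4217/25920
Step 5: max=43121/7200, min=9122051/1555200, spread=38417/311040
Step 6: max=861403/144000, min=548671789/93312000, spread=1903471/18662400
Step 7: max=25804241/4320000, min=32991330911/5598720000, spread=18038617/223948800
Step 8: max=2319873241/388800000, min=1982271017149/335923200000, spread=883978523/13436928000

Answer: 1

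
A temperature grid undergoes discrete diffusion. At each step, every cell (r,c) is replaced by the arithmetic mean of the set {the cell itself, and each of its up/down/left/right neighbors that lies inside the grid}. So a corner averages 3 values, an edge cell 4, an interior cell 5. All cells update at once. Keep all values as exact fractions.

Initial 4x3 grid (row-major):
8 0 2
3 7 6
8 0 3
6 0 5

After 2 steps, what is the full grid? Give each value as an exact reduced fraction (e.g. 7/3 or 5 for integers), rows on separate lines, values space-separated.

After step 1:
  11/3 17/4 8/3
  13/2 16/5 9/2
  17/4 18/5 7/2
  14/3 11/4 8/3
After step 2:
  173/36 827/240 137/36
  1057/240 441/100 52/15
  1141/240 173/50 107/30
  35/9 821/240 107/36

Answer: 173/36 827/240 137/36
1057/240 441/100 52/15
1141/240 173/50 107/30
35/9 821/240 107/36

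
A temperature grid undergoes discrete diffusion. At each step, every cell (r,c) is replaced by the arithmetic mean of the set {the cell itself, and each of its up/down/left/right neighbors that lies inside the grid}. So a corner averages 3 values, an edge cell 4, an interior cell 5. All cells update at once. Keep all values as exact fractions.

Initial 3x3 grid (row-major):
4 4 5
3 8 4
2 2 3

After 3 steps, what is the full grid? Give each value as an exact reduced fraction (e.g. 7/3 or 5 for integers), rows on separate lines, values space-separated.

Answer: 4451/1080 7241/1600 9617/2160
19123/4800 23903/6000 15661/3600
467/135 54619/14400 2729/720

Derivation:
After step 1:
  11/3 21/4 13/3
  17/4 21/5 5
  7/3 15/4 3
After step 2:
  79/18 349/80 175/36
  289/80 449/100 62/15
  31/9 797/240 47/12
After step 3:
  4451/1080 7241/1600 9617/2160
  19123/4800 23903/6000 15661/3600
  467/135 54619/14400 2729/720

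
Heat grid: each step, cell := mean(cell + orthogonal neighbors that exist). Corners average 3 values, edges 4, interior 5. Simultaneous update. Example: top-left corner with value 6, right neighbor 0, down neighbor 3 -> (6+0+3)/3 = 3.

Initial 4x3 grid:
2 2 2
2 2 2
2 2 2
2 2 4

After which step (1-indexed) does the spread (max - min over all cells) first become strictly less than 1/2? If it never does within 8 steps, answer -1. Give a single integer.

Answer: 3

Derivation:
Step 1: max=8/3, min=2, spread=2/3
Step 2: max=23/9, min=2, spread=5/9
Step 3: max=257/108, min=2, spread=41/108
  -> spread < 1/2 first at step 3
Step 4: max=30137/12960, min=2, spread=4217/12960
Step 5: max=1764349/777600, min=7279/3600, spread=38417/155520
Step 6: max=104512211/46656000, min=146597/72000, spread=1903471/9331200
Step 7: max=6199709089/2799360000, min=4435759/2160000, spread=18038617/111974400
Step 8: max=369191382851/167961600000, min=401726759/194400000, spread=883978523/6718464000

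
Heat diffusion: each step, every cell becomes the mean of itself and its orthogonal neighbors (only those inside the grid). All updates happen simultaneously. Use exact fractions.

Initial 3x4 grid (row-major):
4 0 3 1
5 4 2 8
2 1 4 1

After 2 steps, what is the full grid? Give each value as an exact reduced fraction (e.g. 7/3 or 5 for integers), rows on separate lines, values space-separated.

After step 1:
  3 11/4 3/2 4
  15/4 12/5 21/5 3
  8/3 11/4 2 13/3
After step 2:
  19/6 193/80 249/80 17/6
  709/240 317/100 131/50 233/60
  55/18 589/240 797/240 28/9

Answer: 19/6 193/80 249/80 17/6
709/240 317/100 131/50 233/60
55/18 589/240 797/240 28/9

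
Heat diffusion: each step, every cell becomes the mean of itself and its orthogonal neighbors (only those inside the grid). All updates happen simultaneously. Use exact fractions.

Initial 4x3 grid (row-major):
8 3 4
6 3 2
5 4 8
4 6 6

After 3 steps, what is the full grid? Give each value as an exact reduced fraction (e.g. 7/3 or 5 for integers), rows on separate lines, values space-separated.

Answer: 10291/2160 32293/7200 2897/720
35683/7200 3353/750 10661/2400
11771/2400 15107/3000 35113/7200
3719/720 2323/450 11737/2160

Derivation:
After step 1:
  17/3 9/2 3
  11/2 18/5 17/4
  19/4 26/5 5
  5 5 20/3
After step 2:
  47/9 503/120 47/12
  1171/240 461/100 317/80
  409/80 471/100 1267/240
  59/12 82/15 50/9
After step 3:
  10291/2160 32293/7200 2897/720
  35683/7200 3353/750 10661/2400
  11771/2400 15107/3000 35113/7200
  3719/720 2323/450 11737/2160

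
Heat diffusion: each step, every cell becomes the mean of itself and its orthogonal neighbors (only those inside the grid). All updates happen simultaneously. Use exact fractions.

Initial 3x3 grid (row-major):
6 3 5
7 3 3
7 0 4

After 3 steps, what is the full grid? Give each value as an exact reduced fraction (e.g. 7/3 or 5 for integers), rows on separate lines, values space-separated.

Answer: 2513/540 6881/1600 2023/540
7431/1600 7841/2000 17293/4800
9217/2160 9209/2400 7097/2160

Derivation:
After step 1:
  16/3 17/4 11/3
  23/4 16/5 15/4
  14/3 7/2 7/3
After step 2:
  46/9 329/80 35/9
  379/80 409/100 259/80
  167/36 137/40 115/36
After step 3:
  2513/540 6881/1600 2023/540
  7431/1600 7841/2000 17293/4800
  9217/2160 9209/2400 7097/2160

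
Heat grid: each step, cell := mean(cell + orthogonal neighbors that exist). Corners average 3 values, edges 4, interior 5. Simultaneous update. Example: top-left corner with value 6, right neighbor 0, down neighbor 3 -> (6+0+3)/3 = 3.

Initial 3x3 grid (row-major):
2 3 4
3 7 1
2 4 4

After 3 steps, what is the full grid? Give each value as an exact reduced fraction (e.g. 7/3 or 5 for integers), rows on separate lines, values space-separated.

After step 1:
  8/3 4 8/3
  7/2 18/5 4
  3 17/4 3
After step 2:
  61/18 97/30 32/9
  383/120 387/100 199/60
  43/12 277/80 15/4
After step 3:
  3533/1080 12643/3600 1819/540
  25261/7200 20489/6000 13043/3600
  273/80 17599/4800 2527/720

Answer: 3533/1080 12643/3600 1819/540
25261/7200 20489/6000 13043/3600
273/80 17599/4800 2527/720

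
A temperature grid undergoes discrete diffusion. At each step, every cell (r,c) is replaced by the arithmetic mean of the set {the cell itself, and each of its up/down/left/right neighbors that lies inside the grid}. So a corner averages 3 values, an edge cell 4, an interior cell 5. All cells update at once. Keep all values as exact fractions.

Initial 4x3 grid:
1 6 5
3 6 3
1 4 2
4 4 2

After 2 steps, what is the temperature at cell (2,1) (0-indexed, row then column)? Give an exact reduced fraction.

Step 1: cell (2,1) = 17/5
Step 2: cell (2,1) = 341/100
Full grid after step 2:
  127/36 169/40 79/18
  809/240 381/100 949/240
  243/80 341/100 769/240
  19/6 377/120 107/36

Answer: 341/100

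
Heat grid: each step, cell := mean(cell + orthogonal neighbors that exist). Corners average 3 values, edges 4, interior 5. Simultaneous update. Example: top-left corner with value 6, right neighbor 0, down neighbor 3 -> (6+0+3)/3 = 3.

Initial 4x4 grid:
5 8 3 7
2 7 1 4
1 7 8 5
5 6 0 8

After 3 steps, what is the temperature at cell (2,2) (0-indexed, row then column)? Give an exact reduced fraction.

Answer: 14323/3000

Derivation:
Step 1: cell (2,2) = 21/5
Step 2: cell (2,2) = 527/100
Step 3: cell (2,2) = 14323/3000
Full grid after step 3:
  43/9 497/100 1079/225 2599/540
  2777/600 2369/500 1852/375 8467/1800
  523/120 967/200 14323/3000 9149/1800
  1603/360 1099/240 18193/3600 5311/1080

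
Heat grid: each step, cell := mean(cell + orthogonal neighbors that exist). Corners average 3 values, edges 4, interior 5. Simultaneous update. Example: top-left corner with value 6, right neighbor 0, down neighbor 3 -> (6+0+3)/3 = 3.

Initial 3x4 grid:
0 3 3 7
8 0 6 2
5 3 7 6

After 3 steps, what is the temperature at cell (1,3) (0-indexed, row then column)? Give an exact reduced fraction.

Step 1: cell (1,3) = 21/4
Step 2: cell (1,3) = 357/80
Step 3: cell (1,3) = 22799/4800
Full grid after step 3:
  745/216 23341/7200 9737/2400 1511/360
  17039/4800 8011/2000 8091/2000 22799/4800
  923/216 29591/7200 11387/2400 189/40

Answer: 22799/4800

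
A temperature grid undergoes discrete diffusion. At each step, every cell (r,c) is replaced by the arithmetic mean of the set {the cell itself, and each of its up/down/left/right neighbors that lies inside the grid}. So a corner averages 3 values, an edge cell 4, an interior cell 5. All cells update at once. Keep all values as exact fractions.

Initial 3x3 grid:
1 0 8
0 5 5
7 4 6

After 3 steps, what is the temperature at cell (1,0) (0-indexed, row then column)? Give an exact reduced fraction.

Answer: 5289/1600

Derivation:
Step 1: cell (1,0) = 13/4
Step 2: cell (1,0) = 201/80
Step 3: cell (1,0) = 5289/1600
Full grid after step 3:
  5483/2160 25063/7200 4279/1080
  5289/1600 21887/6000 16969/3600
  7843/2160 32563/7200 571/120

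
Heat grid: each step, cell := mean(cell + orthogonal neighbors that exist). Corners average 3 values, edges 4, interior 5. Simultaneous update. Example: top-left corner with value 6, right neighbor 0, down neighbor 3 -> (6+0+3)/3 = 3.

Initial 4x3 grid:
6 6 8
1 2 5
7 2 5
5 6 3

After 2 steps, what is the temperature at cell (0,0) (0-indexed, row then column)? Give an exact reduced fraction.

Step 1: cell (0,0) = 13/3
Step 2: cell (0,0) = 83/18
Full grid after step 2:
  83/18 581/120 101/18
  917/240 221/50 1097/240
  363/80 191/50 1069/240
  55/12 143/30 149/36

Answer: 83/18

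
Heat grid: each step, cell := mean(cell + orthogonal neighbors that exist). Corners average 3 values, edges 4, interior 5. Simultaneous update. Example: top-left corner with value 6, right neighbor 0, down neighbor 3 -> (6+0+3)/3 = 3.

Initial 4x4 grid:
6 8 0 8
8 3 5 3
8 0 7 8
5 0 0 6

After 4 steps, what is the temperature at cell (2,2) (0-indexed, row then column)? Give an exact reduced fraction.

Step 1: cell (2,2) = 4
Step 2: cell (2,2) = 409/100
Step 3: cell (2,2) = 2527/600
Step 4: cell (2,2) = 381689/90000
Full grid after step 4:
  17353/3240 34519/6750 127997/27000 155597/32400
  276227/54000 21341/4500 419213/90000 505583/108000
  239879/54000 23773/5625 381689/90000 19631/4320
  63971/16200 102307/27000 1067/270 138521/32400

Answer: 381689/90000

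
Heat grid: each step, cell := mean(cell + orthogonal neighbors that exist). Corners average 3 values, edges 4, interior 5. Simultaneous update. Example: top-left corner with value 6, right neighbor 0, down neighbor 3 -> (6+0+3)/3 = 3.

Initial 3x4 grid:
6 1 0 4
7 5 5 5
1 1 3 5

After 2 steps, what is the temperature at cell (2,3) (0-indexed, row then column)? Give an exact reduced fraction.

Step 1: cell (2,3) = 13/3
Step 2: cell (2,3) = 151/36
Full grid after step 2:
  149/36 419/120 121/40 41/12
  973/240 353/100 363/100 941/240
  41/12 16/5 209/60 151/36

Answer: 151/36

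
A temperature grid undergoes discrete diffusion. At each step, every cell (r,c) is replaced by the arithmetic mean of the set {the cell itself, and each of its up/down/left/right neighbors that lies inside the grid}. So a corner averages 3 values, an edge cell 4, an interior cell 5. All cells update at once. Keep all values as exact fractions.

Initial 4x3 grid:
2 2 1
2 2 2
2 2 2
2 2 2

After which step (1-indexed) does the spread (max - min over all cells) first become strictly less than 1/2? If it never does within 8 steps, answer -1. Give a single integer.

Step 1: max=2, min=5/3, spread=1/3
  -> spread < 1/2 first at step 1
Step 2: max=2, min=31/18, spread=5/18
Step 3: max=2, min=391/216, spread=41/216
Step 4: max=2, min=47623/25920, spread=4217/25920
Step 5: max=14321/7200, min=2901251/1555200, spread=38417/311040
Step 6: max=285403/144000, min=175423789/93312000, spread=1903471/18662400
Step 7: max=8524241/4320000, min=10596450911/5598720000, spread=18038617/223948800
Step 8: max=764673241/388800000, min=638578217149/335923200000, spread=883978523/13436928000

Answer: 1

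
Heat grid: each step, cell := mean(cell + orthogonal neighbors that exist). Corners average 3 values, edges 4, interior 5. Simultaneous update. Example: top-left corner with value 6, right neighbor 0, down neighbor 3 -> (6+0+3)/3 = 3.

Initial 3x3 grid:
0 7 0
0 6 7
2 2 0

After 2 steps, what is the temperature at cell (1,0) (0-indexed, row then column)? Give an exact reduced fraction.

Step 1: cell (1,0) = 2
Step 2: cell (1,0) = 151/60
Full grid after step 2:
  91/36 293/80 67/18
  151/60 77/25 919/240
  35/18 337/120 35/12

Answer: 151/60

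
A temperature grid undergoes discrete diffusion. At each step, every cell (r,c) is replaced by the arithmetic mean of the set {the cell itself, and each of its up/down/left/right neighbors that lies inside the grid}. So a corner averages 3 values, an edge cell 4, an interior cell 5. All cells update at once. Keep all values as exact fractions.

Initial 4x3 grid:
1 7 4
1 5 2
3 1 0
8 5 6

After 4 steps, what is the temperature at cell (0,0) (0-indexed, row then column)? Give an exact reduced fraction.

Step 1: cell (0,0) = 3
Step 2: cell (0,0) = 13/4
Step 3: cell (0,0) = 149/45
Step 4: cell (0,0) = 28711/8640
Full grid after step 4:
  28711/8640 585187/172800 88223/25920
  47981/14400 237719/72000 71459/21600
  30731/8640 13883/4000 14483/4320
  9983/2592 2689/720 4631/1296

Answer: 28711/8640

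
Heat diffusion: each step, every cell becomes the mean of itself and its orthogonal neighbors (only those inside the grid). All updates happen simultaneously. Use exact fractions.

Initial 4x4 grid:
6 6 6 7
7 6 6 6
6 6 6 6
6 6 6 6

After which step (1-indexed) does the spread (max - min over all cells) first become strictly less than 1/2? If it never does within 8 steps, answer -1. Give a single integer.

Step 1: max=19/3, min=6, spread=1/3
  -> spread < 1/2 first at step 1
Step 2: max=113/18, min=6, spread=5/18
Step 3: max=13427/2160, min=6, spread=467/2160
Step 4: max=400457/64800, min=1735/288, spread=5041/32400
Step 5: max=12006491/1944000, min=3774/625, spread=1339207/9720000
Step 6: max=359347769/58320000, min=39204023/6480000, spread=3255781/29160000
Step 7: max=10769457467/1749600000, min=235660817/38880000, spread=82360351/874800000
Step 8: max=322659489857/52488000000, min=2359335809/388800000, spread=2074577821/26244000000

Answer: 1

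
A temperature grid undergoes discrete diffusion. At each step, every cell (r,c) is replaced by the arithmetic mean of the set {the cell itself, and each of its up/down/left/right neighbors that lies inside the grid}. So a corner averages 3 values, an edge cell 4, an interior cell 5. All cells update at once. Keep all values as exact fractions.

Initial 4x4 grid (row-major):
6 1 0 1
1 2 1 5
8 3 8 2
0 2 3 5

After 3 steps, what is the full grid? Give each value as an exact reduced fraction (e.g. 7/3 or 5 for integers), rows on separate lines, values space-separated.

Answer: 5581/2160 2273/900 583/300 1639/720
23239/7200 15643/6000 5889/2000 2103/800
22271/7200 21173/6000 773/240 27047/7200
7331/2160 11353/3600 13801/3600 7979/2160

Derivation:
After step 1:
  8/3 9/4 3/4 2
  17/4 8/5 16/5 9/4
  3 23/5 17/5 5
  10/3 2 9/2 10/3
After step 2:
  55/18 109/60 41/20 5/3
  691/240 159/50 56/25 249/80
  911/240 73/25 207/50 839/240
  25/9 433/120 397/120 77/18
After step 3:
  5581/2160 2273/900 583/300 1639/720
  23239/7200 15643/6000 5889/2000 2103/800
  22271/7200 21173/6000 773/240 27047/7200
  7331/2160 11353/3600 13801/3600 7979/2160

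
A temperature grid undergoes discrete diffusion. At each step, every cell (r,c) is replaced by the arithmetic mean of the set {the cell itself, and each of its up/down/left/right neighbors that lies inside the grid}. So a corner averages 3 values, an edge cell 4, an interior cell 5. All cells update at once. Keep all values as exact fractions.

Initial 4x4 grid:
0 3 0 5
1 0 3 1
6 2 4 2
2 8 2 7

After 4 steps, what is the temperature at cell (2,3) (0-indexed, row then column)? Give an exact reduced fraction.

Answer: 683251/216000

Derivation:
Step 1: cell (2,3) = 7/2
Step 2: cell (2,3) = 751/240
Step 3: cell (2,3) = 23617/7200
Step 4: cell (2,3) = 683251/216000
Full grid after step 4:
  7349/4050 101267/54000 37613/18000 3313/1440
  121037/54000 52297/22500 1967/800 189097/72000
  1339/432 551441/180000 71861/22500 683251/216000
  232259/64800 161137/43200 782581/216000 7361/2025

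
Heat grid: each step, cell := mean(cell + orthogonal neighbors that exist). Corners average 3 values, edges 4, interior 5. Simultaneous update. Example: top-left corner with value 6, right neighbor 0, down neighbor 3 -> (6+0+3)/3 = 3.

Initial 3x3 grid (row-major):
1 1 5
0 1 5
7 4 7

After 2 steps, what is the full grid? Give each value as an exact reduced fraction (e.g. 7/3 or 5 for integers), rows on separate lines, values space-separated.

After step 1:
  2/3 2 11/3
  9/4 11/5 9/2
  11/3 19/4 16/3
After step 2:
  59/36 32/15 61/18
  527/240 157/50 157/40
  32/9 319/80 175/36

Answer: 59/36 32/15 61/18
527/240 157/50 157/40
32/9 319/80 175/36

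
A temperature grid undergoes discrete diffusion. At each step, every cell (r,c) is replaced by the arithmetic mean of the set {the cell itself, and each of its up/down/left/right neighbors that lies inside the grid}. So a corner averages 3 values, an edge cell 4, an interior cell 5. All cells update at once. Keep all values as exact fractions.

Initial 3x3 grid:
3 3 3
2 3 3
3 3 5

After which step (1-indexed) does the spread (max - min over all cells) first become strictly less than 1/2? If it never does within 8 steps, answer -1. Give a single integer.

Answer: 4

Derivation:
Step 1: max=11/3, min=8/3, spread=1
Step 2: max=32/9, min=653/240, spread=601/720
Step 3: max=448/135, min=6043/2160, spread=25/48
Step 4: max=105689/32400, min=375281/129600, spread=211/576
  -> spread < 1/2 first at step 4
Step 5: max=3096929/972000, min=22776307/7776000, spread=1777/6912
Step 6: max=367887851/116640000, min=1387339529/466560000, spread=14971/82944
Step 7: max=1366025167/437400000, min=83878457563/27993600000, spread=126121/995328
Step 8: max=1304095403309/419904000000, min=5066967691361/1679616000000, spread=1062499/11943936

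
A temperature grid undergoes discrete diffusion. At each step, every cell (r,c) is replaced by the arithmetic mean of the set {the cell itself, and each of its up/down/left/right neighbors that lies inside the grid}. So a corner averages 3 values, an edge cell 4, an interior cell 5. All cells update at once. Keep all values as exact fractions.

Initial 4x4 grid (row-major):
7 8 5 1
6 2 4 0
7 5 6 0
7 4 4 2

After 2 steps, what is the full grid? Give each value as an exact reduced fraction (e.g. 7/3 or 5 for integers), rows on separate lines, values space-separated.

Answer: 6 11/2 77/20 31/12
95/16 121/25 359/100 173/80
451/80 497/100 18/5 181/80
23/4 99/20 37/10 8/3

Derivation:
After step 1:
  7 11/2 9/2 2
  11/2 5 17/5 5/4
  25/4 24/5 19/5 2
  6 5 4 2
After step 2:
  6 11/2 77/20 31/12
  95/16 121/25 359/100 173/80
  451/80 497/100 18/5 181/80
  23/4 99/20 37/10 8/3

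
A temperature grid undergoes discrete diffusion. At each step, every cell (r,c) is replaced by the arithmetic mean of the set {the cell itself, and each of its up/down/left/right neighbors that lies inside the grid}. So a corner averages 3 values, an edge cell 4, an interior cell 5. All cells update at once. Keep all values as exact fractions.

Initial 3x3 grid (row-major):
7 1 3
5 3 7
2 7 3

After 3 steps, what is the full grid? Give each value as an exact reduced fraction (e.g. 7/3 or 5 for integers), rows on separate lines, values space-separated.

Answer: 9011/2160 3159/800 4403/1080
6693/1600 12997/3000 3757/900
601/135 62587/14400 9811/2160

Derivation:
After step 1:
  13/3 7/2 11/3
  17/4 23/5 4
  14/3 15/4 17/3
After step 2:
  145/36 161/40 67/18
  357/80 201/50 269/60
  38/9 1121/240 161/36
After step 3:
  9011/2160 3159/800 4403/1080
  6693/1600 12997/3000 3757/900
  601/135 62587/14400 9811/2160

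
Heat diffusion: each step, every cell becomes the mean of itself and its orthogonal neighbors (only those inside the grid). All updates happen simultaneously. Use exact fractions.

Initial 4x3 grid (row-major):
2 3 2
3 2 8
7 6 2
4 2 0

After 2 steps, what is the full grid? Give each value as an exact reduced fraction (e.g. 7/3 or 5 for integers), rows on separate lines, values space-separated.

Answer: 101/36 273/80 121/36
467/120 349/100 487/120
499/120 101/25 379/120
37/9 187/60 25/9

Derivation:
After step 1:
  8/3 9/4 13/3
  7/2 22/5 7/2
  5 19/5 4
  13/3 3 4/3
After step 2:
  101/36 273/80 121/36
  467/120 349/100 487/120
  499/120 101/25 379/120
  37/9 187/60 25/9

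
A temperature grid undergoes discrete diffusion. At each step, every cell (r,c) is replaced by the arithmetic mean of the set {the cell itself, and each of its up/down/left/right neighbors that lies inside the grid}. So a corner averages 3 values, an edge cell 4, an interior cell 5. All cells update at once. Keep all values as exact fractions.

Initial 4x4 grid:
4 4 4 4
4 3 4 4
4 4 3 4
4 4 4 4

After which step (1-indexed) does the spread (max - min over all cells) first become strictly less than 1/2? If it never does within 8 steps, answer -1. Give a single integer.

Step 1: max=4, min=18/5, spread=2/5
  -> spread < 1/2 first at step 1
Step 2: max=4, min=37/10, spread=3/10
Step 3: max=467/120, min=3783/1000, spread=163/1500
Step 4: max=14009/3600, min=114157/30000, spread=3877/45000
Step 5: max=416939/108000, min=1148773/300000, spread=42259/1350000
Step 6: max=500141/129600, min=20699021/5400000, spread=210281/8100000
Step 7: max=374221787/97200000, min=298608671/77760000, spread=3843793/388800000
Step 8: max=11223734549/2916000000, min=93329735377/24300000000, spread=302078797/36450000000

Answer: 1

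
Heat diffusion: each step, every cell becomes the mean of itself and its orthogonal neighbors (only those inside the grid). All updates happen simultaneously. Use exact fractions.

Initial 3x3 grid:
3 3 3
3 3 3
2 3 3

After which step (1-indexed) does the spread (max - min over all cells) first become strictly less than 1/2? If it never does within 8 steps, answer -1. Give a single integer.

Step 1: max=3, min=8/3, spread=1/3
  -> spread < 1/2 first at step 1
Step 2: max=3, min=49/18, spread=5/18
Step 3: max=3, min=607/216, spread=41/216
Step 4: max=1069/360, min=36749/12960, spread=347/2592
Step 5: max=10643/3600, min=2225863/777600, spread=2921/31104
Step 6: max=1270517/432000, min=134139461/46656000, spread=24611/373248
Step 7: max=28503259/9720000, min=8079357967/2799360000, spread=207329/4478976
Step 8: max=1516398401/518400000, min=485854847549/167961600000, spread=1746635/53747712

Answer: 1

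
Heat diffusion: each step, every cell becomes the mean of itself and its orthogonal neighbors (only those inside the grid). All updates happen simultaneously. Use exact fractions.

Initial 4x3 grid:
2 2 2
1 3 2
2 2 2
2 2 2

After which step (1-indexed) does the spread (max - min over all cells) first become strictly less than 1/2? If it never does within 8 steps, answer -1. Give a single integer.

Answer: 2

Derivation:
Step 1: max=9/4, min=5/3, spread=7/12
Step 2: max=13/6, min=89/48, spread=5/16
  -> spread < 1/2 first at step 2
Step 3: max=5089/2400, min=209/108, spread=4001/21600
Step 4: max=10007/4800, min=424759/216000, spread=6389/54000
Step 5: max=123881/60000, min=33472/16875, spread=1753/21600
Step 6: max=319096693/155520000, min=77554517/38880000, spread=71029/1244160
Step 7: max=7939847473/3888000000, min=1946507587/972000000, spread=410179/10368000
Step 8: max=1140699419933/559872000000, min=280892386577/139968000000, spread=45679663/1492992000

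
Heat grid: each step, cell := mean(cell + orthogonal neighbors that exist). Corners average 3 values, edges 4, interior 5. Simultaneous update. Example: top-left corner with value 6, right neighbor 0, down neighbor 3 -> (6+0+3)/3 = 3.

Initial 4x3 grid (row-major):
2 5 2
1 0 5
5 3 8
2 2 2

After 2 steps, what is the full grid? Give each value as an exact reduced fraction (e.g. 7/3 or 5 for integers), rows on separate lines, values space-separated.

After step 1:
  8/3 9/4 4
  2 14/5 15/4
  11/4 18/5 9/2
  3 9/4 4
After step 2:
  83/36 703/240 10/3
  613/240 72/25 301/80
  227/80 159/50 317/80
  8/3 257/80 43/12

Answer: 83/36 703/240 10/3
613/240 72/25 301/80
227/80 159/50 317/80
8/3 257/80 43/12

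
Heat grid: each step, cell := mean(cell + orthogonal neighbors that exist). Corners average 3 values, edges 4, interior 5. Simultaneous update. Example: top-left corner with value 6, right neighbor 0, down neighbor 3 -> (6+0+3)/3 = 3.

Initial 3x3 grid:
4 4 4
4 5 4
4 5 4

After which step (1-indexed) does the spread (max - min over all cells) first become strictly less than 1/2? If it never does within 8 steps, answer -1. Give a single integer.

Answer: 2

Derivation:
Step 1: max=9/2, min=4, spread=1/2
Step 2: max=527/120, min=333/80, spread=11/48
  -> spread < 1/2 first at step 2
Step 3: max=31399/7200, min=503/120, spread=1219/7200
Step 4: max=1868603/432000, min=404759/96000, spread=755/6912
Step 5: max=111785491/25920000, min=73200119/17280000, spread=6353/82944
Step 6: max=6685858127/1555200000, min=4401477293/1036800000, spread=53531/995328
Step 7: max=400488444319/93312000000, min=9801614173/2304000000, spread=450953/11943936
Step 8: max=23995229793443/5598720000000, min=15897886450837/3732480000000, spread=3799043/143327232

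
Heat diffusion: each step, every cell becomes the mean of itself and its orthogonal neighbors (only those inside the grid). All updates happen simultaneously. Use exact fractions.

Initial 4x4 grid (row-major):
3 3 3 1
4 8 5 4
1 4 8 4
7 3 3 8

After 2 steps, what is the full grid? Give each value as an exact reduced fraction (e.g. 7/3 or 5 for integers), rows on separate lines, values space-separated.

After step 1:
  10/3 17/4 3 8/3
  4 24/5 28/5 7/2
  4 24/5 24/5 6
  11/3 17/4 11/2 5
After step 2:
  139/36 923/240 931/240 55/18
  121/30 469/100 217/50 533/120
  247/60 453/100 267/50 193/40
  143/36 1093/240 391/80 11/2

Answer: 139/36 923/240 931/240 55/18
121/30 469/100 217/50 533/120
247/60 453/100 267/50 193/40
143/36 1093/240 391/80 11/2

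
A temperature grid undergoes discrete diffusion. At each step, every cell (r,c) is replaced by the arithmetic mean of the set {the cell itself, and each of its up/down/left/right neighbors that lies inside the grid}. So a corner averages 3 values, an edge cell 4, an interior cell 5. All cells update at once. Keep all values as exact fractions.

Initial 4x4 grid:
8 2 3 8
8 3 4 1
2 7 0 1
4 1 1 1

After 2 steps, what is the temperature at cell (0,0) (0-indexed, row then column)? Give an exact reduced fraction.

Answer: 61/12

Derivation:
Step 1: cell (0,0) = 6
Step 2: cell (0,0) = 61/12
Full grid after step 2:
  61/12 381/80 289/80 47/12
  213/40 377/100 347/100 209/80
  463/120 37/10 89/50 157/80
  65/18 67/30 19/10 5/6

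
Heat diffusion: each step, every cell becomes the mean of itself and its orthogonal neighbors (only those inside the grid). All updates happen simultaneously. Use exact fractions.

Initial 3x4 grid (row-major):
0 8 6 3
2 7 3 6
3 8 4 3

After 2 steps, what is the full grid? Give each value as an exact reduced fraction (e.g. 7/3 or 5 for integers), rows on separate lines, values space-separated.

Answer: 139/36 1151/240 409/80 55/12
61/15 491/100 481/100 1097/240
77/18 299/60 293/60 151/36

Derivation:
After step 1:
  10/3 21/4 5 5
  3 28/5 26/5 15/4
  13/3 11/2 9/2 13/3
After step 2:
  139/36 1151/240 409/80 55/12
  61/15 491/100 481/100 1097/240
  77/18 299/60 293/60 151/36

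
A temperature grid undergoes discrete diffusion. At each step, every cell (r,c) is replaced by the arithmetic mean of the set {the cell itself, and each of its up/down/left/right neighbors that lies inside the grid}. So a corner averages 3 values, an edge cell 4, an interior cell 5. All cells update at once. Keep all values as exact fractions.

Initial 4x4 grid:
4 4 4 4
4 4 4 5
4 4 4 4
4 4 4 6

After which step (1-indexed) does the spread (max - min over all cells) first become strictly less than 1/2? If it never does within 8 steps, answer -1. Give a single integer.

Step 1: max=19/4, min=4, spread=3/4
Step 2: max=167/36, min=4, spread=23/36
Step 3: max=961/216, min=4, spread=97/216
  -> spread < 1/2 first at step 3
Step 4: max=142751/32400, min=4009/1000, spread=64297/162000
Step 5: max=4220177/972000, min=13579/3375, spread=12377/38880
Step 6: max=125701937/29160000, min=80839/20000, spread=313547/1166400
Step 7: max=748715953/174960000, min=19703063/4860000, spread=7881137/34992000
Step 8: max=111762516101/26244000000, min=5932813357/1458000000, spread=198875027/1049760000

Answer: 3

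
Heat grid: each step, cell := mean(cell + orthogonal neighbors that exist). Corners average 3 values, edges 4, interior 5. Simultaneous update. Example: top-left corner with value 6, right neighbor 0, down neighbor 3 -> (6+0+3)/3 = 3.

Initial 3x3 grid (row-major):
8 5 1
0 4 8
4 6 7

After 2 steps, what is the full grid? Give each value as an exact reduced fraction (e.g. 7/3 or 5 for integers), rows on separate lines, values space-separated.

After step 1:
  13/3 9/2 14/3
  4 23/5 5
  10/3 21/4 7
After step 2:
  77/18 181/40 85/18
  61/15 467/100 319/60
  151/36 1211/240 23/4

Answer: 77/18 181/40 85/18
61/15 467/100 319/60
151/36 1211/240 23/4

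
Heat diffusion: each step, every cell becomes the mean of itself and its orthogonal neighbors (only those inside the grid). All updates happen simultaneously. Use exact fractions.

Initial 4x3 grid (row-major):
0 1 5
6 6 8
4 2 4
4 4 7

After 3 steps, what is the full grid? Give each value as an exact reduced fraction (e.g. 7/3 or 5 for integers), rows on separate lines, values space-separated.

After step 1:
  7/3 3 14/3
  4 23/5 23/4
  4 4 21/4
  4 17/4 5
After step 2:
  28/9 73/20 161/36
  56/15 427/100 76/15
  4 221/50 5
  49/12 69/16 29/6
After step 3:
  1889/540 4651/1200 1187/270
  13603/3600 1057/250 1058/225
  4871/1200 8801/2000 483/100
  595/144 21179/4800 679/144

Answer: 1889/540 4651/1200 1187/270
13603/3600 1057/250 1058/225
4871/1200 8801/2000 483/100
595/144 21179/4800 679/144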